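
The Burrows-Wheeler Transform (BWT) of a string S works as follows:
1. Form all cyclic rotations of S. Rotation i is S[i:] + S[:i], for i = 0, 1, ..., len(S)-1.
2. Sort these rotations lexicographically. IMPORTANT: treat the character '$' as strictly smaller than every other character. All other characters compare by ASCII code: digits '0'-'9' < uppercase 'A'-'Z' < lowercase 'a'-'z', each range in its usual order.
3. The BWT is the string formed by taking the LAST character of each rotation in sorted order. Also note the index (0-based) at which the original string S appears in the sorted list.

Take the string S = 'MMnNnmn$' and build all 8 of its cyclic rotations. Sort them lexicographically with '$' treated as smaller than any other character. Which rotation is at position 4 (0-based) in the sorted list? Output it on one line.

Answer: mn$MMnNn

Derivation:
All 8 rotations (rotation i = S[i:]+S[:i]):
  rot[0] = MMnNnmn$
  rot[1] = MnNnmn$M
  rot[2] = nNnmn$MM
  rot[3] = Nnmn$MMn
  rot[4] = nmn$MMnN
  rot[5] = mn$MMnNn
  rot[6] = n$MMnNnm
  rot[7] = $MMnNnmn
Sorted (with $ < everything):
  sorted[0] = $MMnNnmn
  sorted[1] = MMnNnmn$
  sorted[2] = MnNnmn$M
  sorted[3] = Nnmn$MMn
  sorted[4] = mn$MMnNn
  sorted[5] = n$MMnNnm
  sorted[6] = nNnmn$MM
  sorted[7] = nmn$MMnN
sorted[4] = mn$MMnNn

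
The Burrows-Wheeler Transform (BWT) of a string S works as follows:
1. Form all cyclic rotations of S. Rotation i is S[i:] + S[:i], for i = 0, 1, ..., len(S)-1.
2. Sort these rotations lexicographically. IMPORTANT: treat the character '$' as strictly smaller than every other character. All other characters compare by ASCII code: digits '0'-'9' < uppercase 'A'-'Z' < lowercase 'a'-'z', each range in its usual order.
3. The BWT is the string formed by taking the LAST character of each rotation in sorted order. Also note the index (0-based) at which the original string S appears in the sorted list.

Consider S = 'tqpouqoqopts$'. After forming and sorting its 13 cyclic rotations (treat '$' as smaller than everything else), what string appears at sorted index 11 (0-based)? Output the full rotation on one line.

Answer: ts$tqpouqoqop

Derivation:
All 13 rotations (rotation i = S[i:]+S[:i]):
  rot[0] = tqpouqoqopts$
  rot[1] = qpouqoqopts$t
  rot[2] = pouqoqopts$tq
  rot[3] = ouqoqopts$tqp
  rot[4] = uqoqopts$tqpo
  rot[5] = qoqopts$tqpou
  rot[6] = oqopts$tqpouq
  rot[7] = qopts$tqpouqo
  rot[8] = opts$tqpouqoq
  rot[9] = pts$tqpouqoqo
  rot[10] = ts$tqpouqoqop
  rot[11] = s$tqpouqoqopt
  rot[12] = $tqpouqoqopts
Sorted (with $ < everything):
  sorted[0] = $tqpouqoqopts
  sorted[1] = opts$tqpouqoq
  sorted[2] = oqopts$tqpouq
  sorted[3] = ouqoqopts$tqp
  sorted[4] = pouqoqopts$tq
  sorted[5] = pts$tqpouqoqo
  sorted[6] = qopts$tqpouqo
  sorted[7] = qoqopts$tqpou
  sorted[8] = qpouqoqopts$t
  sorted[9] = s$tqpouqoqopt
  sorted[10] = tqpouqoqopts$
  sorted[11] = ts$tqpouqoqop
  sorted[12] = uqoqopts$tqpo
sorted[11] = ts$tqpouqoqop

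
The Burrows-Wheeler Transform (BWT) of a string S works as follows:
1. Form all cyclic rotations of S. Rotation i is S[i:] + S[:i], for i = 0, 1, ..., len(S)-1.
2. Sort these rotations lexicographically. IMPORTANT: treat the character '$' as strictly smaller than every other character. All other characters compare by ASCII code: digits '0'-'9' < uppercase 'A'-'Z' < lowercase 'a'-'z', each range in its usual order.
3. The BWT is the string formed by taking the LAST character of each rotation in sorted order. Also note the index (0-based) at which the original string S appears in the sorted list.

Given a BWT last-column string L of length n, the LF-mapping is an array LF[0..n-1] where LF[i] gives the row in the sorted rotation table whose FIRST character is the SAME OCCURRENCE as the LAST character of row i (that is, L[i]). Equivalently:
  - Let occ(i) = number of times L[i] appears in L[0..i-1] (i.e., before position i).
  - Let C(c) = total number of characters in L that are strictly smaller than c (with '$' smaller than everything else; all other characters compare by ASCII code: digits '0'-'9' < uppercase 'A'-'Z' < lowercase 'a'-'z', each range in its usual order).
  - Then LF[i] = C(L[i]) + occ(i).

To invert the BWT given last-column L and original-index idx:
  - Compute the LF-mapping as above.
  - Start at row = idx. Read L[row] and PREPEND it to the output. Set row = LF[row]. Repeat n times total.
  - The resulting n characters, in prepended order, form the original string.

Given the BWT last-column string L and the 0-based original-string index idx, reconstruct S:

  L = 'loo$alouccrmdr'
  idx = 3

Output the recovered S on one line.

LF mapping: 5 8 9 0 1 6 10 13 2 3 11 7 4 12
Walk LF starting at row 3, prepending L[row]:
  step 1: row=3, L[3]='$', prepend. Next row=LF[3]=0
  step 2: row=0, L[0]='l', prepend. Next row=LF[0]=5
  step 3: row=5, L[5]='l', prepend. Next row=LF[5]=6
  step 4: row=6, L[6]='o', prepend. Next row=LF[6]=10
  step 5: row=10, L[10]='r', prepend. Next row=LF[10]=11
  step 6: row=11, L[11]='m', prepend. Next row=LF[11]=7
  step 7: row=7, L[7]='u', prepend. Next row=LF[7]=13
  step 8: row=13, L[13]='r', prepend. Next row=LF[13]=12
  step 9: row=12, L[12]='d', prepend. Next row=LF[12]=4
  step 10: row=4, L[4]='a', prepend. Next row=LF[4]=1
  step 11: row=1, L[1]='o', prepend. Next row=LF[1]=8
  step 12: row=8, L[8]='c', prepend. Next row=LF[8]=2
  step 13: row=2, L[2]='o', prepend. Next row=LF[2]=9
  step 14: row=9, L[9]='c', prepend. Next row=LF[9]=3
Reversed output: cocoadrumroll$

Answer: cocoadrumroll$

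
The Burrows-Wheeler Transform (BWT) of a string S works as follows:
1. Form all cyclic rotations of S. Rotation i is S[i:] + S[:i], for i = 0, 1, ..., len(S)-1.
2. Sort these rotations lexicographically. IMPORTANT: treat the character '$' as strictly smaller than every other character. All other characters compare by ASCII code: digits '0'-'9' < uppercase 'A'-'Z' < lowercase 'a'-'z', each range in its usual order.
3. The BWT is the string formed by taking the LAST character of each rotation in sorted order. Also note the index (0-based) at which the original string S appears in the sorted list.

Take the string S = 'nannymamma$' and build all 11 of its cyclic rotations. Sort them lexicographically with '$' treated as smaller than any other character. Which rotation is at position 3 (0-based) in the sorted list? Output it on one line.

All 11 rotations (rotation i = S[i:]+S[:i]):
  rot[0] = nannymamma$
  rot[1] = annymamma$n
  rot[2] = nnymamma$na
  rot[3] = nymamma$nan
  rot[4] = ymamma$nann
  rot[5] = mamma$nanny
  rot[6] = amma$nannym
  rot[7] = mma$nannyma
  rot[8] = ma$nannymam
  rot[9] = a$nannymamm
  rot[10] = $nannymamma
Sorted (with $ < everything):
  sorted[0] = $nannymamma
  sorted[1] = a$nannymamm
  sorted[2] = amma$nannym
  sorted[3] = annymamma$n
  sorted[4] = ma$nannymam
  sorted[5] = mamma$nanny
  sorted[6] = mma$nannyma
  sorted[7] = nannymamma$
  sorted[8] = nnymamma$na
  sorted[9] = nymamma$nan
  sorted[10] = ymamma$nann
sorted[3] = annymamma$n

Answer: annymamma$n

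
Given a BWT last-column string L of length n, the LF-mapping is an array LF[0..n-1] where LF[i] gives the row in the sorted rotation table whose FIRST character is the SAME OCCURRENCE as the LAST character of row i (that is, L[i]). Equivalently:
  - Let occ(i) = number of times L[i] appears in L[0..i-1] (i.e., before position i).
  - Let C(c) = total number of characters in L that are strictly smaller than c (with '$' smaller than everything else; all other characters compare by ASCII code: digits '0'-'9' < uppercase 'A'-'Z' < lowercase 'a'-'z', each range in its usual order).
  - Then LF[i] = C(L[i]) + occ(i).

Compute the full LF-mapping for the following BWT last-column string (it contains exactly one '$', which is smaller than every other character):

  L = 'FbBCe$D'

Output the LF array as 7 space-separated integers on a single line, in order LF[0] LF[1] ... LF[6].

Char counts: '$':1, 'B':1, 'C':1, 'D':1, 'F':1, 'b':1, 'e':1
C (first-col start): C('$')=0, C('B')=1, C('C')=2, C('D')=3, C('F')=4, C('b')=5, C('e')=6
L[0]='F': occ=0, LF[0]=C('F')+0=4+0=4
L[1]='b': occ=0, LF[1]=C('b')+0=5+0=5
L[2]='B': occ=0, LF[2]=C('B')+0=1+0=1
L[3]='C': occ=0, LF[3]=C('C')+0=2+0=2
L[4]='e': occ=0, LF[4]=C('e')+0=6+0=6
L[5]='$': occ=0, LF[5]=C('$')+0=0+0=0
L[6]='D': occ=0, LF[6]=C('D')+0=3+0=3

Answer: 4 5 1 2 6 0 3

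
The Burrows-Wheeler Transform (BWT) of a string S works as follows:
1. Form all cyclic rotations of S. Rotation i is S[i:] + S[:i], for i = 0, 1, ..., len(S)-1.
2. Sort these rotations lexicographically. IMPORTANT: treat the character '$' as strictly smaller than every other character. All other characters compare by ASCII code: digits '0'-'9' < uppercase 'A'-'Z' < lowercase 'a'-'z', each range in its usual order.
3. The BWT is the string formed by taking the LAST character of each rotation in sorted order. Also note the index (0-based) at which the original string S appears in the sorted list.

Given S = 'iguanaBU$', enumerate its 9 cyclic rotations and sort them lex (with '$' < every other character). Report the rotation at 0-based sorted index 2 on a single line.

All 9 rotations (rotation i = S[i:]+S[:i]):
  rot[0] = iguanaBU$
  rot[1] = guanaBU$i
  rot[2] = uanaBU$ig
  rot[3] = anaBU$igu
  rot[4] = naBU$igua
  rot[5] = aBU$iguan
  rot[6] = BU$iguana
  rot[7] = U$iguanaB
  rot[8] = $iguanaBU
Sorted (with $ < everything):
  sorted[0] = $iguanaBU
  sorted[1] = BU$iguana
  sorted[2] = U$iguanaB
  sorted[3] = aBU$iguan
  sorted[4] = anaBU$igu
  sorted[5] = guanaBU$i
  sorted[6] = iguanaBU$
  sorted[7] = naBU$igua
  sorted[8] = uanaBU$ig
sorted[2] = U$iguanaB

Answer: U$iguanaB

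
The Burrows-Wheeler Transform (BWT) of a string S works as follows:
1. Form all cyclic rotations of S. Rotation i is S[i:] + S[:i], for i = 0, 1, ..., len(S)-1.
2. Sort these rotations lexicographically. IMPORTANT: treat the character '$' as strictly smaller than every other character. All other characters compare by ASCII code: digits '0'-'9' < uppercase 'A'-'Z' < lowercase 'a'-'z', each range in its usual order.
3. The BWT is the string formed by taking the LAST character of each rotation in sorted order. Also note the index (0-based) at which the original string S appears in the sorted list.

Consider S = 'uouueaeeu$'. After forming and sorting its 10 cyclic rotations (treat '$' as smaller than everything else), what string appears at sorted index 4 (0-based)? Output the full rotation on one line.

All 10 rotations (rotation i = S[i:]+S[:i]):
  rot[0] = uouueaeeu$
  rot[1] = ouueaeeu$u
  rot[2] = uueaeeu$uo
  rot[3] = ueaeeu$uou
  rot[4] = eaeeu$uouu
  rot[5] = aeeu$uouue
  rot[6] = eeu$uouuea
  rot[7] = eu$uouueae
  rot[8] = u$uouueaee
  rot[9] = $uouueaeeu
Sorted (with $ < everything):
  sorted[0] = $uouueaeeu
  sorted[1] = aeeu$uouue
  sorted[2] = eaeeu$uouu
  sorted[3] = eeu$uouuea
  sorted[4] = eu$uouueae
  sorted[5] = ouueaeeu$u
  sorted[6] = u$uouueaee
  sorted[7] = ueaeeu$uou
  sorted[8] = uouueaeeu$
  sorted[9] = uueaeeu$uo
sorted[4] = eu$uouueae

Answer: eu$uouueae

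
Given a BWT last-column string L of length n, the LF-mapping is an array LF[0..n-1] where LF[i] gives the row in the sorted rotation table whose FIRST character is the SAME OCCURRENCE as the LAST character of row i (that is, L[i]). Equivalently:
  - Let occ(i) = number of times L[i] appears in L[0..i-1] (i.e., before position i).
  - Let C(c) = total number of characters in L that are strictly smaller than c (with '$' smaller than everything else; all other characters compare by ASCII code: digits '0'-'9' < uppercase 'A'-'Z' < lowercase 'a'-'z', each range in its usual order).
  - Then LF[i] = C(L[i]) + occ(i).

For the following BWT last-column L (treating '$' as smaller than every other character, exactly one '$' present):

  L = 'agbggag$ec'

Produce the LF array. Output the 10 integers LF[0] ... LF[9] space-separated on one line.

Answer: 1 6 3 7 8 2 9 0 5 4

Derivation:
Char counts: '$':1, 'a':2, 'b':1, 'c':1, 'e':1, 'g':4
C (first-col start): C('$')=0, C('a')=1, C('b')=3, C('c')=4, C('e')=5, C('g')=6
L[0]='a': occ=0, LF[0]=C('a')+0=1+0=1
L[1]='g': occ=0, LF[1]=C('g')+0=6+0=6
L[2]='b': occ=0, LF[2]=C('b')+0=3+0=3
L[3]='g': occ=1, LF[3]=C('g')+1=6+1=7
L[4]='g': occ=2, LF[4]=C('g')+2=6+2=8
L[5]='a': occ=1, LF[5]=C('a')+1=1+1=2
L[6]='g': occ=3, LF[6]=C('g')+3=6+3=9
L[7]='$': occ=0, LF[7]=C('$')+0=0+0=0
L[8]='e': occ=0, LF[8]=C('e')+0=5+0=5
L[9]='c': occ=0, LF[9]=C('c')+0=4+0=4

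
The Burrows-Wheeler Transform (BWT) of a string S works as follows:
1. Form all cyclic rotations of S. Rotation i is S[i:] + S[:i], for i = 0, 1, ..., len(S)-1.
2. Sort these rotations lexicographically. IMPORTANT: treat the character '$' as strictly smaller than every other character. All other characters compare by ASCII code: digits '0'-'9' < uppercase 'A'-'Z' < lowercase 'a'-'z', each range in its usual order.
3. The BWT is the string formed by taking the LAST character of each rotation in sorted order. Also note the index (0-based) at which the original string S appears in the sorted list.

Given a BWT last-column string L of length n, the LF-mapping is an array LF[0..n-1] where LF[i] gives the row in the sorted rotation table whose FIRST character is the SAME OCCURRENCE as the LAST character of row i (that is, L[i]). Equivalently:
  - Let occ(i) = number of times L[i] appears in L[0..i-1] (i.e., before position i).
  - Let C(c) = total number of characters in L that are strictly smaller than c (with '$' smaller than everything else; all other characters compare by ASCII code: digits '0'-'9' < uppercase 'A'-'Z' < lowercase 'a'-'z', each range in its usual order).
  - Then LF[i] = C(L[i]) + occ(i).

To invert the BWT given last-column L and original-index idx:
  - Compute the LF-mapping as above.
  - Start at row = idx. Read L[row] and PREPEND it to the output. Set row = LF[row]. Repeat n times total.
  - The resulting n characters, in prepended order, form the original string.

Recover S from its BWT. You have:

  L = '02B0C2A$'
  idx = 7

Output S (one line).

Answer: C2AB020$

Derivation:
LF mapping: 1 3 6 2 7 4 5 0
Walk LF starting at row 7, prepending L[row]:
  step 1: row=7, L[7]='$', prepend. Next row=LF[7]=0
  step 2: row=0, L[0]='0', prepend. Next row=LF[0]=1
  step 3: row=1, L[1]='2', prepend. Next row=LF[1]=3
  step 4: row=3, L[3]='0', prepend. Next row=LF[3]=2
  step 5: row=2, L[2]='B', prepend. Next row=LF[2]=6
  step 6: row=6, L[6]='A', prepend. Next row=LF[6]=5
  step 7: row=5, L[5]='2', prepend. Next row=LF[5]=4
  step 8: row=4, L[4]='C', prepend. Next row=LF[4]=7
Reversed output: C2AB020$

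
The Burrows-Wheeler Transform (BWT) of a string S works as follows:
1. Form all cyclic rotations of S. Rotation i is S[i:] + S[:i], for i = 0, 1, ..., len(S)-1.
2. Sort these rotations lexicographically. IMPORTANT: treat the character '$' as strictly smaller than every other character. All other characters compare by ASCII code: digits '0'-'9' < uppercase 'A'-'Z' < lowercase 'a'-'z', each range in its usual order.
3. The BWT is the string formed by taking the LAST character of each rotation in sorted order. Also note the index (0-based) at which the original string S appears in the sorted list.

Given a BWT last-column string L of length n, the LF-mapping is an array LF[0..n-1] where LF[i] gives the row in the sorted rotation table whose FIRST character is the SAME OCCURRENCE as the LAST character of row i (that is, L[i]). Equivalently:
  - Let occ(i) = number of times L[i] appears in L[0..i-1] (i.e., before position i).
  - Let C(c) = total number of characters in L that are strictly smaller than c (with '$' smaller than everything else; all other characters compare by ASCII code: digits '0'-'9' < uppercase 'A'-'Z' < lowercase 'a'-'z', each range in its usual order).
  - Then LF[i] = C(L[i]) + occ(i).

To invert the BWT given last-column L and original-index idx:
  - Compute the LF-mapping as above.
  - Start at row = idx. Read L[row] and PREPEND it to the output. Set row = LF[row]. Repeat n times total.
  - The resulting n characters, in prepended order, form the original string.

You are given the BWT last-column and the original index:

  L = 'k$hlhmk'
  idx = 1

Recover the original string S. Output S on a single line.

Answer: hhkmlk$

Derivation:
LF mapping: 3 0 1 5 2 6 4
Walk LF starting at row 1, prepending L[row]:
  step 1: row=1, L[1]='$', prepend. Next row=LF[1]=0
  step 2: row=0, L[0]='k', prepend. Next row=LF[0]=3
  step 3: row=3, L[3]='l', prepend. Next row=LF[3]=5
  step 4: row=5, L[5]='m', prepend. Next row=LF[5]=6
  step 5: row=6, L[6]='k', prepend. Next row=LF[6]=4
  step 6: row=4, L[4]='h', prepend. Next row=LF[4]=2
  step 7: row=2, L[2]='h', prepend. Next row=LF[2]=1
Reversed output: hhkmlk$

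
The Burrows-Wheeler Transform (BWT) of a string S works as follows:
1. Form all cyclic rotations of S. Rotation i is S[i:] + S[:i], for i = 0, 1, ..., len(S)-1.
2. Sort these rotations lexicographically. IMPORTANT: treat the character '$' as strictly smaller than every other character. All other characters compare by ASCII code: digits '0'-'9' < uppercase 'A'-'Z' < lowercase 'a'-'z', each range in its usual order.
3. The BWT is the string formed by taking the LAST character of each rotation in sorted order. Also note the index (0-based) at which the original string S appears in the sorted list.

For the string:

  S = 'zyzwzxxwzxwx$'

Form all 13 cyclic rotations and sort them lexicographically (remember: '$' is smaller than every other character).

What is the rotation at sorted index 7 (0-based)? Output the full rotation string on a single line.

All 13 rotations (rotation i = S[i:]+S[:i]):
  rot[0] = zyzwzxxwzxwx$
  rot[1] = yzwzxxwzxwx$z
  rot[2] = zwzxxwzxwx$zy
  rot[3] = wzxxwzxwx$zyz
  rot[4] = zxxwzxwx$zyzw
  rot[5] = xxwzxwx$zyzwz
  rot[6] = xwzxwx$zyzwzx
  rot[7] = wzxwx$zyzwzxx
  rot[8] = zxwx$zyzwzxxw
  rot[9] = xwx$zyzwzxxwz
  rot[10] = wx$zyzwzxxwzx
  rot[11] = x$zyzwzxxwzxw
  rot[12] = $zyzwzxxwzxwx
Sorted (with $ < everything):
  sorted[0] = $zyzwzxxwzxwx
  sorted[1] = wx$zyzwzxxwzx
  sorted[2] = wzxwx$zyzwzxx
  sorted[3] = wzxxwzxwx$zyz
  sorted[4] = x$zyzwzxxwzxw
  sorted[5] = xwx$zyzwzxxwz
  sorted[6] = xwzxwx$zyzwzx
  sorted[7] = xxwzxwx$zyzwz
  sorted[8] = yzwzxxwzxwx$z
  sorted[9] = zwzxxwzxwx$zy
  sorted[10] = zxwx$zyzwzxxw
  sorted[11] = zxxwzxwx$zyzw
  sorted[12] = zyzwzxxwzxwx$
sorted[7] = xxwzxwx$zyzwz

Answer: xxwzxwx$zyzwz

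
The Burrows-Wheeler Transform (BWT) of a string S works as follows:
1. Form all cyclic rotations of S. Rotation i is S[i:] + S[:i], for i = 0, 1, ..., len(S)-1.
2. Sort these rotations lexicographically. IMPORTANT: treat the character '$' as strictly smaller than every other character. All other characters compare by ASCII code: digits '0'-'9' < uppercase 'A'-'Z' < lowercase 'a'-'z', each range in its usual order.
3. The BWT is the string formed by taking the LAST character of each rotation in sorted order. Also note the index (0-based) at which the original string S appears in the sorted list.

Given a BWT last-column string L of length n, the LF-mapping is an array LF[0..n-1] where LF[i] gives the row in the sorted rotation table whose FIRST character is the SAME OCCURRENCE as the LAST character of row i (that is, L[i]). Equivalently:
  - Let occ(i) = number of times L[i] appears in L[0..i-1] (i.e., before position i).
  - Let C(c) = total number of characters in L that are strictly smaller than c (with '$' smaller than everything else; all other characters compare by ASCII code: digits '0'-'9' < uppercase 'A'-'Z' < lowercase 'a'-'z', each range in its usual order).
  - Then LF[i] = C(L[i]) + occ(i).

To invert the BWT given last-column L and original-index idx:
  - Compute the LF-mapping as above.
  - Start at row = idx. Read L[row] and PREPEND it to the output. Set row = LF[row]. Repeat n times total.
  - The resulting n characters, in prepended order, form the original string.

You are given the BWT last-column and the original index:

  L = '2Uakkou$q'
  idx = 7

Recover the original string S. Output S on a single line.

LF mapping: 1 2 3 4 5 6 8 0 7
Walk LF starting at row 7, prepending L[row]:
  step 1: row=7, L[7]='$', prepend. Next row=LF[7]=0
  step 2: row=0, L[0]='2', prepend. Next row=LF[0]=1
  step 3: row=1, L[1]='U', prepend. Next row=LF[1]=2
  step 4: row=2, L[2]='a', prepend. Next row=LF[2]=3
  step 5: row=3, L[3]='k', prepend. Next row=LF[3]=4
  step 6: row=4, L[4]='k', prepend. Next row=LF[4]=5
  step 7: row=5, L[5]='o', prepend. Next row=LF[5]=6
  step 8: row=6, L[6]='u', prepend. Next row=LF[6]=8
  step 9: row=8, L[8]='q', prepend. Next row=LF[8]=7
Reversed output: quokkaU2$

Answer: quokkaU2$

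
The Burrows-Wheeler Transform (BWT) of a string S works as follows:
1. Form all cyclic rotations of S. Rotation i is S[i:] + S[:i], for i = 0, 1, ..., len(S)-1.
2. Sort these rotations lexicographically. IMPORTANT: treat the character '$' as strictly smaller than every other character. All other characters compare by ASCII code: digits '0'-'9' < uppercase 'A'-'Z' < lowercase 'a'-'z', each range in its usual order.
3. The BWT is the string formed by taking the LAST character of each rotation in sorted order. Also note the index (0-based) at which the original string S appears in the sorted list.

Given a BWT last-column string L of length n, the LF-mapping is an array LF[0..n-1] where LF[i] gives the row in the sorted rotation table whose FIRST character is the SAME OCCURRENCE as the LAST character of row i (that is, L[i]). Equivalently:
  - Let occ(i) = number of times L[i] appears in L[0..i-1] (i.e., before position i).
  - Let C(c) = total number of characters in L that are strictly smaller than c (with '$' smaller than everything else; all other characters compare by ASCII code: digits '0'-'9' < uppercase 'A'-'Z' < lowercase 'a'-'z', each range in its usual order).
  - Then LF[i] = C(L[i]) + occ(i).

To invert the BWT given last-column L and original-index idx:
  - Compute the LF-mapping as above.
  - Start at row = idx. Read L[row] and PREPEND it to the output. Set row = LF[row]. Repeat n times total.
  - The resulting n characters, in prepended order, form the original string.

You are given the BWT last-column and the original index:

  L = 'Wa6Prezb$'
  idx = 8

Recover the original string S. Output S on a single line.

Answer: zebra6PW$

Derivation:
LF mapping: 3 4 1 2 7 6 8 5 0
Walk LF starting at row 8, prepending L[row]:
  step 1: row=8, L[8]='$', prepend. Next row=LF[8]=0
  step 2: row=0, L[0]='W', prepend. Next row=LF[0]=3
  step 3: row=3, L[3]='P', prepend. Next row=LF[3]=2
  step 4: row=2, L[2]='6', prepend. Next row=LF[2]=1
  step 5: row=1, L[1]='a', prepend. Next row=LF[1]=4
  step 6: row=4, L[4]='r', prepend. Next row=LF[4]=7
  step 7: row=7, L[7]='b', prepend. Next row=LF[7]=5
  step 8: row=5, L[5]='e', prepend. Next row=LF[5]=6
  step 9: row=6, L[6]='z', prepend. Next row=LF[6]=8
Reversed output: zebra6PW$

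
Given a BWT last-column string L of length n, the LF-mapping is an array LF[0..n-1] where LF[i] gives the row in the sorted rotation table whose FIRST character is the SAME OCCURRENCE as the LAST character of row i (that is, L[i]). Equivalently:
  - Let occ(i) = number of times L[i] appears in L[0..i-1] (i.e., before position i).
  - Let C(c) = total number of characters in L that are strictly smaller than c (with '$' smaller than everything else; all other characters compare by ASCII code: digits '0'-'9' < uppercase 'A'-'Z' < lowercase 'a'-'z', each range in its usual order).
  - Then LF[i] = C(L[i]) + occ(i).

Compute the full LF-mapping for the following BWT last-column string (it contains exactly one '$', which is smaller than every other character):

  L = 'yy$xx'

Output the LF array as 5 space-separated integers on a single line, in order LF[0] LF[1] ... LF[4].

Char counts: '$':1, 'x':2, 'y':2
C (first-col start): C('$')=0, C('x')=1, C('y')=3
L[0]='y': occ=0, LF[0]=C('y')+0=3+0=3
L[1]='y': occ=1, LF[1]=C('y')+1=3+1=4
L[2]='$': occ=0, LF[2]=C('$')+0=0+0=0
L[3]='x': occ=0, LF[3]=C('x')+0=1+0=1
L[4]='x': occ=1, LF[4]=C('x')+1=1+1=2

Answer: 3 4 0 1 2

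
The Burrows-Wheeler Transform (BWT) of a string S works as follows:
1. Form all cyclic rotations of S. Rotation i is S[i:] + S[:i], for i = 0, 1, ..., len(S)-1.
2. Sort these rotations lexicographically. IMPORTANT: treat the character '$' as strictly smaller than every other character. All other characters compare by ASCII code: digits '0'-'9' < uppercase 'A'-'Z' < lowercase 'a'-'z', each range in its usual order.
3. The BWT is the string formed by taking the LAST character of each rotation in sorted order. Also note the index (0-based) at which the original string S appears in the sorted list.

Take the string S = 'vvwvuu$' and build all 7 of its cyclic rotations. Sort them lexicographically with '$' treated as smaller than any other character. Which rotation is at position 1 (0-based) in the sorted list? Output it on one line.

All 7 rotations (rotation i = S[i:]+S[:i]):
  rot[0] = vvwvuu$
  rot[1] = vwvuu$v
  rot[2] = wvuu$vv
  rot[3] = vuu$vvw
  rot[4] = uu$vvwv
  rot[5] = u$vvwvu
  rot[6] = $vvwvuu
Sorted (with $ < everything):
  sorted[0] = $vvwvuu
  sorted[1] = u$vvwvu
  sorted[2] = uu$vvwv
  sorted[3] = vuu$vvw
  sorted[4] = vvwvuu$
  sorted[5] = vwvuu$v
  sorted[6] = wvuu$vv
sorted[1] = u$vvwvu

Answer: u$vvwvu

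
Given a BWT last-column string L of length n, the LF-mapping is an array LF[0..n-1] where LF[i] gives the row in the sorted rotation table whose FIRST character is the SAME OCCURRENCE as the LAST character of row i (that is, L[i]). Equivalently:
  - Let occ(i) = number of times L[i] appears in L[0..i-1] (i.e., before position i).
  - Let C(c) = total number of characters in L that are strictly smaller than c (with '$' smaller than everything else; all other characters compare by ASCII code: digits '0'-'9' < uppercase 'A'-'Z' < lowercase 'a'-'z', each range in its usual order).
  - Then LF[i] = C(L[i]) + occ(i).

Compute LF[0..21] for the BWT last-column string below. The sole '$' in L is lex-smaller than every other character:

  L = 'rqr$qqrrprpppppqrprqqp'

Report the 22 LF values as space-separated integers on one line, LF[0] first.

Char counts: '$':1, 'p':8, 'q':6, 'r':7
C (first-col start): C('$')=0, C('p')=1, C('q')=9, C('r')=15
L[0]='r': occ=0, LF[0]=C('r')+0=15+0=15
L[1]='q': occ=0, LF[1]=C('q')+0=9+0=9
L[2]='r': occ=1, LF[2]=C('r')+1=15+1=16
L[3]='$': occ=0, LF[3]=C('$')+0=0+0=0
L[4]='q': occ=1, LF[4]=C('q')+1=9+1=10
L[5]='q': occ=2, LF[5]=C('q')+2=9+2=11
L[6]='r': occ=2, LF[6]=C('r')+2=15+2=17
L[7]='r': occ=3, LF[7]=C('r')+3=15+3=18
L[8]='p': occ=0, LF[8]=C('p')+0=1+0=1
L[9]='r': occ=4, LF[9]=C('r')+4=15+4=19
L[10]='p': occ=1, LF[10]=C('p')+1=1+1=2
L[11]='p': occ=2, LF[11]=C('p')+2=1+2=3
L[12]='p': occ=3, LF[12]=C('p')+3=1+3=4
L[13]='p': occ=4, LF[13]=C('p')+4=1+4=5
L[14]='p': occ=5, LF[14]=C('p')+5=1+5=6
L[15]='q': occ=3, LF[15]=C('q')+3=9+3=12
L[16]='r': occ=5, LF[16]=C('r')+5=15+5=20
L[17]='p': occ=6, LF[17]=C('p')+6=1+6=7
L[18]='r': occ=6, LF[18]=C('r')+6=15+6=21
L[19]='q': occ=4, LF[19]=C('q')+4=9+4=13
L[20]='q': occ=5, LF[20]=C('q')+5=9+5=14
L[21]='p': occ=7, LF[21]=C('p')+7=1+7=8

Answer: 15 9 16 0 10 11 17 18 1 19 2 3 4 5 6 12 20 7 21 13 14 8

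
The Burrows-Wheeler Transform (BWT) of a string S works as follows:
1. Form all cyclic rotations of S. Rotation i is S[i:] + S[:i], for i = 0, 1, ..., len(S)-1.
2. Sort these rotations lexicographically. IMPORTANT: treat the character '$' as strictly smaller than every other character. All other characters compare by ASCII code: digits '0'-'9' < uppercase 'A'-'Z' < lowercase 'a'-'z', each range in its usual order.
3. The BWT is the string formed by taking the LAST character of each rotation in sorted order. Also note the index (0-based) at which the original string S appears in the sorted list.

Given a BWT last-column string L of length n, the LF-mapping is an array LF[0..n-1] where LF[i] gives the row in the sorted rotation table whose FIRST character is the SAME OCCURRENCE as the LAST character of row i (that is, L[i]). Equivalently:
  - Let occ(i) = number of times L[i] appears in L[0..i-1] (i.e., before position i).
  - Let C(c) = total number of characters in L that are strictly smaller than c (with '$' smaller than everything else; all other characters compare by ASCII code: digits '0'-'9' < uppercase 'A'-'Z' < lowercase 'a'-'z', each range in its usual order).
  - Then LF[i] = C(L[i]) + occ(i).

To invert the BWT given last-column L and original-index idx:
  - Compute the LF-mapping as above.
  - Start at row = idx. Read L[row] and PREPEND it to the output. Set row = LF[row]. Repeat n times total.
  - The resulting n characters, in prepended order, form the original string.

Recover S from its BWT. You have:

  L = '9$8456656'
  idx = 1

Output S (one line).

Answer: 45856669$

Derivation:
LF mapping: 8 0 7 1 2 4 5 3 6
Walk LF starting at row 1, prepending L[row]:
  step 1: row=1, L[1]='$', prepend. Next row=LF[1]=0
  step 2: row=0, L[0]='9', prepend. Next row=LF[0]=8
  step 3: row=8, L[8]='6', prepend. Next row=LF[8]=6
  step 4: row=6, L[6]='6', prepend. Next row=LF[6]=5
  step 5: row=5, L[5]='6', prepend. Next row=LF[5]=4
  step 6: row=4, L[4]='5', prepend. Next row=LF[4]=2
  step 7: row=2, L[2]='8', prepend. Next row=LF[2]=7
  step 8: row=7, L[7]='5', prepend. Next row=LF[7]=3
  step 9: row=3, L[3]='4', prepend. Next row=LF[3]=1
Reversed output: 45856669$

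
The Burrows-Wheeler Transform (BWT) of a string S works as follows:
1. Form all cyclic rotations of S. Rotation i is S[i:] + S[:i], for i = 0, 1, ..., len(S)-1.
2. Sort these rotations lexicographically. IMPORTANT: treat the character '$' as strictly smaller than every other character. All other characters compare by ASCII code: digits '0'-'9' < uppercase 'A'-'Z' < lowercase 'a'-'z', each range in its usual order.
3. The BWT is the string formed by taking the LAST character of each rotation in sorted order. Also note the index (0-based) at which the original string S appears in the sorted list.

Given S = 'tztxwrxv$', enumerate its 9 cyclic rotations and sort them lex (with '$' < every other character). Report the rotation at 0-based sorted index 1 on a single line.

Answer: rxv$tztxw

Derivation:
All 9 rotations (rotation i = S[i:]+S[:i]):
  rot[0] = tztxwrxv$
  rot[1] = ztxwrxv$t
  rot[2] = txwrxv$tz
  rot[3] = xwrxv$tzt
  rot[4] = wrxv$tztx
  rot[5] = rxv$tztxw
  rot[6] = xv$tztxwr
  rot[7] = v$tztxwrx
  rot[8] = $tztxwrxv
Sorted (with $ < everything):
  sorted[0] = $tztxwrxv
  sorted[1] = rxv$tztxw
  sorted[2] = txwrxv$tz
  sorted[3] = tztxwrxv$
  sorted[4] = v$tztxwrx
  sorted[5] = wrxv$tztx
  sorted[6] = xv$tztxwr
  sorted[7] = xwrxv$tzt
  sorted[8] = ztxwrxv$t
sorted[1] = rxv$tztxw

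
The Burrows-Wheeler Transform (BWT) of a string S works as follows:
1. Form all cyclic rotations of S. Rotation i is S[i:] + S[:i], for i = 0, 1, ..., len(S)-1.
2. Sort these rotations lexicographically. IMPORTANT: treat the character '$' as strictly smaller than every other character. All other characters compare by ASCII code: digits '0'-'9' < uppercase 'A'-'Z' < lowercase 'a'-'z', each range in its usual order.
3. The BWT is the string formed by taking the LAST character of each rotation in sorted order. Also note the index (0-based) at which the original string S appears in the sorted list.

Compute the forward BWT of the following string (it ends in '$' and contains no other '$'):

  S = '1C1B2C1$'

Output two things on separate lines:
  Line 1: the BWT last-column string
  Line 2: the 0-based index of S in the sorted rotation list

All 8 rotations (rotation i = S[i:]+S[:i]):
  rot[0] = 1C1B2C1$
  rot[1] = C1B2C1$1
  rot[2] = 1B2C1$1C
  rot[3] = B2C1$1C1
  rot[4] = 2C1$1C1B
  rot[5] = C1$1C1B2
  rot[6] = 1$1C1B2C
  rot[7] = $1C1B2C1
Sorted (with $ < everything):
  sorted[0] = $1C1B2C1  (last char: '1')
  sorted[1] = 1$1C1B2C  (last char: 'C')
  sorted[2] = 1B2C1$1C  (last char: 'C')
  sorted[3] = 1C1B2C1$  (last char: '$')
  sorted[4] = 2C1$1C1B  (last char: 'B')
  sorted[5] = B2C1$1C1  (last char: '1')
  sorted[6] = C1$1C1B2  (last char: '2')
  sorted[7] = C1B2C1$1  (last char: '1')
Last column: 1CC$B121
Original string S is at sorted index 3

Answer: 1CC$B121
3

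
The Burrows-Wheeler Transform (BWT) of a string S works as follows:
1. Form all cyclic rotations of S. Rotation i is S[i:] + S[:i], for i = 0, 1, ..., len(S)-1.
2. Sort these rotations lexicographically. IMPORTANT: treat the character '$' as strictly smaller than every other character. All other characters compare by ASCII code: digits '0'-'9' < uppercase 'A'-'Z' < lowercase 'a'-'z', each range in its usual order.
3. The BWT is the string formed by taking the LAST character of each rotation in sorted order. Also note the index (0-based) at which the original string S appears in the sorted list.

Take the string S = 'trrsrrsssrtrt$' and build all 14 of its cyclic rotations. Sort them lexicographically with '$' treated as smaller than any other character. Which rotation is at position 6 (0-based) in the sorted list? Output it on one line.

Answer: rtrt$trrsrrsss

Derivation:
All 14 rotations (rotation i = S[i:]+S[:i]):
  rot[0] = trrsrrsssrtrt$
  rot[1] = rrsrrsssrtrt$t
  rot[2] = rsrrsssrtrt$tr
  rot[3] = srrsssrtrt$trr
  rot[4] = rrsssrtrt$trrs
  rot[5] = rsssrtrt$trrsr
  rot[6] = sssrtrt$trrsrr
  rot[7] = ssrtrt$trrsrrs
  rot[8] = srtrt$trrsrrss
  rot[9] = rtrt$trrsrrsss
  rot[10] = trt$trrsrrsssr
  rot[11] = rt$trrsrrsssrt
  rot[12] = t$trrsrrsssrtr
  rot[13] = $trrsrrsssrtrt
Sorted (with $ < everything):
  sorted[0] = $trrsrrsssrtrt
  sorted[1] = rrsrrsssrtrt$t
  sorted[2] = rrsssrtrt$trrs
  sorted[3] = rsrrsssrtrt$tr
  sorted[4] = rsssrtrt$trrsr
  sorted[5] = rt$trrsrrsssrt
  sorted[6] = rtrt$trrsrrsss
  sorted[7] = srrsssrtrt$trr
  sorted[8] = srtrt$trrsrrss
  sorted[9] = ssrtrt$trrsrrs
  sorted[10] = sssrtrt$trrsrr
  sorted[11] = t$trrsrrsssrtr
  sorted[12] = trrsrrsssrtrt$
  sorted[13] = trt$trrsrrsssr
sorted[6] = rtrt$trrsrrsss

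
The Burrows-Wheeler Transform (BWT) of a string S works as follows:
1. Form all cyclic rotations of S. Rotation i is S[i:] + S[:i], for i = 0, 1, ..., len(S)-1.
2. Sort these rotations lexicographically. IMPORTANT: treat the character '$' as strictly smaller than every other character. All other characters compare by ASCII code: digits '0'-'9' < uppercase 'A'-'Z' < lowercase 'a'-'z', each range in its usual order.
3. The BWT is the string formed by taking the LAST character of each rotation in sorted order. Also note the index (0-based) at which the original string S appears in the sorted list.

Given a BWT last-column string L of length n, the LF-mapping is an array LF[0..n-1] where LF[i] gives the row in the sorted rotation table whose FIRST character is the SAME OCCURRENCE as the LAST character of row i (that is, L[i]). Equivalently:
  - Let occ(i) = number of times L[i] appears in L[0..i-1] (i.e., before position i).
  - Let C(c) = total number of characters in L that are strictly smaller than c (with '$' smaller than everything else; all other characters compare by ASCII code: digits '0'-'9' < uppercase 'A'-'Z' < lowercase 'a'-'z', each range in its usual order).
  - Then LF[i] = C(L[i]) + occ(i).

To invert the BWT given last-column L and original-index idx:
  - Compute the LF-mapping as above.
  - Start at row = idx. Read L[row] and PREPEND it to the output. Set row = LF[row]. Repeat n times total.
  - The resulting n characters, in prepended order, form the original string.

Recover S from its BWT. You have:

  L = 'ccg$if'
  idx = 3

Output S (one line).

Answer: figcc$

Derivation:
LF mapping: 1 2 4 0 5 3
Walk LF starting at row 3, prepending L[row]:
  step 1: row=3, L[3]='$', prepend. Next row=LF[3]=0
  step 2: row=0, L[0]='c', prepend. Next row=LF[0]=1
  step 3: row=1, L[1]='c', prepend. Next row=LF[1]=2
  step 4: row=2, L[2]='g', prepend. Next row=LF[2]=4
  step 5: row=4, L[4]='i', prepend. Next row=LF[4]=5
  step 6: row=5, L[5]='f', prepend. Next row=LF[5]=3
Reversed output: figcc$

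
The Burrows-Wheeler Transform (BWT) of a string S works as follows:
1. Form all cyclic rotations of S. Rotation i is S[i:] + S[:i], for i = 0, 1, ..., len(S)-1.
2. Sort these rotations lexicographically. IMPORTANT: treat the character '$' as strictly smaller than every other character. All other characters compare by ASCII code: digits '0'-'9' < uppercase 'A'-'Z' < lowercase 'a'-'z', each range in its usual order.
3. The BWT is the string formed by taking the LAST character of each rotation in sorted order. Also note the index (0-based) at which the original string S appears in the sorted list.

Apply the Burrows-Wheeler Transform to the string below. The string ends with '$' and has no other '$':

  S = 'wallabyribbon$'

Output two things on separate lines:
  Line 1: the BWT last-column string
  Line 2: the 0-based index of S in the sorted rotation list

All 14 rotations (rotation i = S[i:]+S[:i]):
  rot[0] = wallabyribbon$
  rot[1] = allabyribbon$w
  rot[2] = llabyribbon$wa
  rot[3] = labyribbon$wal
  rot[4] = abyribbon$wall
  rot[5] = byribbon$walla
  rot[6] = yribbon$wallab
  rot[7] = ribbon$wallaby
  rot[8] = ibbon$wallabyr
  rot[9] = bbon$wallabyri
  rot[10] = bon$wallabyrib
  rot[11] = on$wallabyribb
  rot[12] = n$wallabyribbo
  rot[13] = $wallabyribbon
Sorted (with $ < everything):
  sorted[0] = $wallabyribbon  (last char: 'n')
  sorted[1] = abyribbon$wall  (last char: 'l')
  sorted[2] = allabyribbon$w  (last char: 'w')
  sorted[3] = bbon$wallabyri  (last char: 'i')
  sorted[4] = bon$wallabyrib  (last char: 'b')
  sorted[5] = byribbon$walla  (last char: 'a')
  sorted[6] = ibbon$wallabyr  (last char: 'r')
  sorted[7] = labyribbon$wal  (last char: 'l')
  sorted[8] = llabyribbon$wa  (last char: 'a')
  sorted[9] = n$wallabyribbo  (last char: 'o')
  sorted[10] = on$wallabyribb  (last char: 'b')
  sorted[11] = ribbon$wallaby  (last char: 'y')
  sorted[12] = wallabyribbon$  (last char: '$')
  sorted[13] = yribbon$wallab  (last char: 'b')
Last column: nlwibarlaoby$b
Original string S is at sorted index 12

Answer: nlwibarlaoby$b
12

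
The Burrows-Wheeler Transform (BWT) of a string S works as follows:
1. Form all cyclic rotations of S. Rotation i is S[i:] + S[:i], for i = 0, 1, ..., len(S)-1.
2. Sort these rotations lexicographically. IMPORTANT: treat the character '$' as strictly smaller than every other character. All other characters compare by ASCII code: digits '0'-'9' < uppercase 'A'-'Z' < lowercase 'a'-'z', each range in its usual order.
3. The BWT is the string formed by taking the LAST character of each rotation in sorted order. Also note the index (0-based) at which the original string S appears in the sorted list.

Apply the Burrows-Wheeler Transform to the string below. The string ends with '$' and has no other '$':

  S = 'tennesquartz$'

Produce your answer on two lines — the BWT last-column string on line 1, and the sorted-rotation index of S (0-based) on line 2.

Answer: zutnnesae$rqt
9

Derivation:
All 13 rotations (rotation i = S[i:]+S[:i]):
  rot[0] = tennesquartz$
  rot[1] = ennesquartz$t
  rot[2] = nnesquartz$te
  rot[3] = nesquartz$ten
  rot[4] = esquartz$tenn
  rot[5] = squartz$tenne
  rot[6] = quartz$tennes
  rot[7] = uartz$tennesq
  rot[8] = artz$tennesqu
  rot[9] = rtz$tennesqua
  rot[10] = tz$tennesquar
  rot[11] = z$tennesquart
  rot[12] = $tennesquartz
Sorted (with $ < everything):
  sorted[0] = $tennesquartz  (last char: 'z')
  sorted[1] = artz$tennesqu  (last char: 'u')
  sorted[2] = ennesquartz$t  (last char: 't')
  sorted[3] = esquartz$tenn  (last char: 'n')
  sorted[4] = nesquartz$ten  (last char: 'n')
  sorted[5] = nnesquartz$te  (last char: 'e')
  sorted[6] = quartz$tennes  (last char: 's')
  sorted[7] = rtz$tennesqua  (last char: 'a')
  sorted[8] = squartz$tenne  (last char: 'e')
  sorted[9] = tennesquartz$  (last char: '$')
  sorted[10] = tz$tennesquar  (last char: 'r')
  sorted[11] = uartz$tennesq  (last char: 'q')
  sorted[12] = z$tennesquart  (last char: 't')
Last column: zutnnesae$rqt
Original string S is at sorted index 9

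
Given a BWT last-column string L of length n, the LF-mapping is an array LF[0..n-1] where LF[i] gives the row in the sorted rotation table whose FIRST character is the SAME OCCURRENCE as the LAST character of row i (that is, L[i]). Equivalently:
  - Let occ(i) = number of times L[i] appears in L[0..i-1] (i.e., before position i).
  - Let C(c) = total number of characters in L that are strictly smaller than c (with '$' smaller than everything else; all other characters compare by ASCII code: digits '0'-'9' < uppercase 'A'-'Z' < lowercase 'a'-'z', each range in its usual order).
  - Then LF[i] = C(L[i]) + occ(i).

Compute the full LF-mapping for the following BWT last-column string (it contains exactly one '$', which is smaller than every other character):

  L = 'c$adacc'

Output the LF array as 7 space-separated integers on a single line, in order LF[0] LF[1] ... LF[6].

Answer: 3 0 1 6 2 4 5

Derivation:
Char counts: '$':1, 'a':2, 'c':3, 'd':1
C (first-col start): C('$')=0, C('a')=1, C('c')=3, C('d')=6
L[0]='c': occ=0, LF[0]=C('c')+0=3+0=3
L[1]='$': occ=0, LF[1]=C('$')+0=0+0=0
L[2]='a': occ=0, LF[2]=C('a')+0=1+0=1
L[3]='d': occ=0, LF[3]=C('d')+0=6+0=6
L[4]='a': occ=1, LF[4]=C('a')+1=1+1=2
L[5]='c': occ=1, LF[5]=C('c')+1=3+1=4
L[6]='c': occ=2, LF[6]=C('c')+2=3+2=5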